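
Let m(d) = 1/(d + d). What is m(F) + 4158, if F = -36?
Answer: 299375/72 ≈ 4158.0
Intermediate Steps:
m(d) = 1/(2*d)
m(F) + 4158 = (½)/(-36) + 4158 = (½)*(-1/36) + 4158 = -1/72 + 4158 = 299375/72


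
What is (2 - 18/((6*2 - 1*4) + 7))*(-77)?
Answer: -308/5 ≈ -61.600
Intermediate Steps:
(2 - 18/((6*2 - 1*4) + 7))*(-77) = (2 - 18/((12 - 4) + 7))*(-77) = (2 - 18/(8 + 7))*(-77) = (2 - 18/15)*(-77) = (2 + (1/15)*(-18))*(-77) = (2 - 6/5)*(-77) = (4/5)*(-77) = -308/5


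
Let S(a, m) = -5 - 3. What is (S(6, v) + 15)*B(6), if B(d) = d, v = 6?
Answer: 42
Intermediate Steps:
S(a, m) = -8
(S(6, v) + 15)*B(6) = (-8 + 15)*6 = 7*6 = 42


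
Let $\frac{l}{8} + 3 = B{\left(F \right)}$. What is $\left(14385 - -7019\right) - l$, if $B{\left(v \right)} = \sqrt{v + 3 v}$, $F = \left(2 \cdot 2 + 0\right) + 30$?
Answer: $21428 - 16 \sqrt{34} \approx 21335.0$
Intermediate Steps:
$F = 34$ ($F = \left(4 + 0\right) + 30 = 4 + 30 = 34$)
$B{\left(v \right)} = 2 \sqrt{v}$ ($B{\left(v \right)} = \sqrt{4 v} = 2 \sqrt{v}$)
$l = -24 + 16 \sqrt{34}$ ($l = -24 + 8 \cdot 2 \sqrt{34} = -24 + 16 \sqrt{34} \approx 69.295$)
$\left(14385 - -7019\right) - l = \left(14385 - -7019\right) - \left(-24 + 16 \sqrt{34}\right) = \left(14385 + 7019\right) + \left(24 - 16 \sqrt{34}\right) = 21404 + \left(24 - 16 \sqrt{34}\right) = 21428 - 16 \sqrt{34}$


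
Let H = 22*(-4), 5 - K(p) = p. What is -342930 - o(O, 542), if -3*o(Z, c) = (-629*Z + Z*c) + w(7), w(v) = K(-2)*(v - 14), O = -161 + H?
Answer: -1007176/3 ≈ -3.3573e+5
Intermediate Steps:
K(p) = 5 - p
H = -88
O = -249 (O = -161 - 88 = -249)
w(v) = -98 + 7*v (w(v) = (5 - 1*(-2))*(v - 14) = (5 + 2)*(-14 + v) = 7*(-14 + v) = -98 + 7*v)
o(Z, c) = 49/3 + 629*Z/3 - Z*c/3 (o(Z, c) = -((-629*Z + Z*c) + (-98 + 7*7))/3 = -((-629*Z + Z*c) + (-98 + 49))/3 = -((-629*Z + Z*c) - 49)/3 = -(-49 - 629*Z + Z*c)/3 = 49/3 + 629*Z/3 - Z*c/3)
-342930 - o(O, 542) = -342930 - (49/3 + (629/3)*(-249) - ⅓*(-249)*542) = -342930 - (49/3 - 52207 + 44986) = -342930 - 1*(-21614/3) = -342930 + 21614/3 = -1007176/3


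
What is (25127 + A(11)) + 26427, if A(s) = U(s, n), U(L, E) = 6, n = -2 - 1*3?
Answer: 51560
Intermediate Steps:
n = -5 (n = -2 - 3 = -5)
A(s) = 6
(25127 + A(11)) + 26427 = (25127 + 6) + 26427 = 25133 + 26427 = 51560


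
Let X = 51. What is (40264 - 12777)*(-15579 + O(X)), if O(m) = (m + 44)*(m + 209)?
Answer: 250708927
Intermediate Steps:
O(m) = (44 + m)*(209 + m)
(40264 - 12777)*(-15579 + O(X)) = (40264 - 12777)*(-15579 + (9196 + 51² + 253*51)) = 27487*(-15579 + (9196 + 2601 + 12903)) = 27487*(-15579 + 24700) = 27487*9121 = 250708927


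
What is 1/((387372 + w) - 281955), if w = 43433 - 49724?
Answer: 1/99126 ≈ 1.0088e-5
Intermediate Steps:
w = -6291
1/((387372 + w) - 281955) = 1/((387372 - 6291) - 281955) = 1/(381081 - 281955) = 1/99126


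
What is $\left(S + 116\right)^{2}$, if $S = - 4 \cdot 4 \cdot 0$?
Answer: $13456$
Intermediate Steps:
$S = 0$ ($S = \left(-4\right) 0 = 0$)
$\left(S + 116\right)^{2} = \left(0 + 116\right)^{2} = 116^{2} = 13456$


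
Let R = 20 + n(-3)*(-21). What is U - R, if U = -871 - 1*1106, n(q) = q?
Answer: -2060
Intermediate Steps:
U = -1977 (U = -871 - 1106 = -1977)
R = 83 (R = 20 - 3*(-21) = 20 + 63 = 83)
U - R = -1977 - 1*83 = -1977 - 83 = -2060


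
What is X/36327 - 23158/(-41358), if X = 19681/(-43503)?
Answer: 6099424797700/10893238684533 ≈ 0.55993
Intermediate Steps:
X = -19681/43503 (X = 19681*(-1/43503) = -19681/43503 ≈ -0.45241)
X/36327 - 23158/(-41358) = -19681/43503/36327 - 23158/(-41358) = -19681/43503*1/36327 - 23158*(-1/41358) = -19681/1580333481 + 11579/20679 = 6099424797700/10893238684533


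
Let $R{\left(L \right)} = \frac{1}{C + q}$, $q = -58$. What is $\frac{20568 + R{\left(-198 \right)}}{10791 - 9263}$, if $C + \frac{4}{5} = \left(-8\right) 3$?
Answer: $\frac{8515147}{632592} \approx 13.461$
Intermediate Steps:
$C = - \frac{124}{5}$ ($C = - \frac{4}{5} - 24 = - \frac{124}{5} \approx -24.8$)
$R{\left(L \right)} = - \frac{5}{414}$ ($R{\left(L \right)} = \frac{1}{- \frac{124}{5} - 58} = \frac{1}{- \frac{414}{5}} = - \frac{5}{414}$)
$\frac{20568 + R{\left(-198 \right)}}{10791 - 9263} = \frac{20568 - \frac{5}{414}}{10791 - 9263} = \frac{8515147}{414 \cdot 1528} = \frac{8515147}{414} \cdot \frac{1}{1528} = \frac{8515147}{632592}$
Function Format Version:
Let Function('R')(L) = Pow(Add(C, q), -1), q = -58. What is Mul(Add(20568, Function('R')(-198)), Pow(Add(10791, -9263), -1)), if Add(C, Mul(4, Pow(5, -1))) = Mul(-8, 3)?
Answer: Rational(8515147, 632592) ≈ 13.461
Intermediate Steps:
C = Rational(-124, 5) (C = Add(Rational(-4, 5), Mul(-8, 3)) = Add(Rational(-4, 5), -24) = Rational(-124, 5) ≈ -24.800)
Function('R')(L) = Rational(-5, 414) (Function('R')(L) = Pow(Add(Rational(-124, 5), -58), -1) = Pow(Rational(-414, 5), -1) = Rational(-5, 414))
Mul(Add(20568, Function('R')(-198)), Pow(Add(10791, -9263), -1)) = Mul(Add(20568, Rational(-5, 414)), Pow(Add(10791, -9263), -1)) = Mul(Rational(8515147, 414), Pow(1528, -1)) = Mul(Rational(8515147, 414), Rational(1, 1528)) = Rational(8515147, 632592)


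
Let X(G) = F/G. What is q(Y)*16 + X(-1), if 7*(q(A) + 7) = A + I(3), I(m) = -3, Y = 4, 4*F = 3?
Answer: -3093/28 ≈ -110.46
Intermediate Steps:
F = 3/4 (F = (1/4)*3 = 3/4 ≈ 0.75000)
X(G) = 3/(4*G)
q(A) = -52/7 + A/7 (q(A) = -7 + (A - 3)/7 = -7 + (-3 + A)/7 = -7 + (-3/7 + A/7) = -52/7 + A/7)
q(Y)*16 + X(-1) = (-52/7 + (1/7)*4)*16 + (3/4)/(-1) = (-52/7 + 4/7)*16 + (3/4)*(-1) = -48/7*16 - 3/4 = -768/7 - 3/4 = -3093/28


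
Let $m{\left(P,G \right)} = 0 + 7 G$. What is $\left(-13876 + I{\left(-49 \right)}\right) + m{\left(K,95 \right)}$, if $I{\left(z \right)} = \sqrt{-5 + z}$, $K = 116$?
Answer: $-13211 + 3 i \sqrt{6} \approx -13211.0 + 7.3485 i$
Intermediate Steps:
$m{\left(P,G \right)} = 7 G$
$\left(-13876 + I{\left(-49 \right)}\right) + m{\left(K,95 \right)} = \left(-13876 + \sqrt{-5 - 49}\right) + 7 \cdot 95 = \left(-13876 + \sqrt{-54}\right) + 665 = \left(-13876 + 3 i \sqrt{6}\right) + 665 = -13211 + 3 i \sqrt{6}$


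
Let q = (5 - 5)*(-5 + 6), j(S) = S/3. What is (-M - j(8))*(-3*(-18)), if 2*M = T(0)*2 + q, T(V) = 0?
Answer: -144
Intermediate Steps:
j(S) = S/3 (j(S) = S*(⅓) = S/3)
q = 0 (q = 0*1 = 0)
M = 0 (M = (0*2 + 0)/2 = (0 + 0)/2 = (½)*0 = 0)
(-M - j(8))*(-3*(-18)) = (-1*0 - 8/3)*(-3*(-18)) = (0 - 1*8/3)*54 = (0 - 8/3)*54 = -8/3*54 = -144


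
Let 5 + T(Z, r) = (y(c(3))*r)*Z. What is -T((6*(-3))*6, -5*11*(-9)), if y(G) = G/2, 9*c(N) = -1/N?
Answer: -985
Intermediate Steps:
c(N) = -1/(9*N) (c(N) = (-1/N)/9 = -1/(9*N))
y(G) = G/2 (y(G) = G*(½) = G/2)
T(Z, r) = -5 - Z*r/54 (T(Z, r) = -5 + (((-⅑/3)/2)*r)*Z = -5 + (((-⅑*⅓)/2)*r)*Z = -5 + (((½)*(-1/27))*r)*Z = -5 + (-r/54)*Z = -5 - Z*r/54)
-T((6*(-3))*6, -5*11*(-9)) = -(-5 - (6*(-3))*6*-5*11*(-9)/54) = -(-5 - (-18*6)*(-55*(-9))/54) = -(-5 - 1/54*(-108)*495) = -(-5 + 990) = -1*985 = -985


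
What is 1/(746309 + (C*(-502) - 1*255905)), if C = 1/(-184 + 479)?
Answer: 295/144668678 ≈ 2.0391e-6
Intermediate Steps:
C = 1/295 ≈ 0.0033898
1/(746309 + (C*(-502) - 1*255905)) = 1/(746309 + ((1/295)*(-502) - 1*255905)) = 1/(746309 + (-502/295 - 255905)) = 1/(746309 - 75492477/295) = 1/(144668678/295) = 295/144668678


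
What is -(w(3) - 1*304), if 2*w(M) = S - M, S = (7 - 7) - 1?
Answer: 306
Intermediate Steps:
S = -1 (S = 0 - 1 = -1)
w(M) = -½ - M/2 (w(M) = (-1 - M)/2 = -½ - M/2)
-(w(3) - 1*304) = -((-½ - ½*3) - 1*304) = -((-½ - 3/2) - 304) = -(-2 - 304) = -1*(-306) = 306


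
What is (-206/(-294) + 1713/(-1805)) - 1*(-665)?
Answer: 176381879/265335 ≈ 664.75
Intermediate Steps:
(-206/(-294) + 1713/(-1805)) - 1*(-665) = (-206*(-1/294) + 1713*(-1/1805)) + 665 = (103/147 - 1713/1805) + 665 = -65896/265335 + 665 = 176381879/265335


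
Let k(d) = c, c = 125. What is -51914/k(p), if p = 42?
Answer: -51914/125 ≈ -415.31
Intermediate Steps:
k(d) = 125
-51914/k(p) = -51914/125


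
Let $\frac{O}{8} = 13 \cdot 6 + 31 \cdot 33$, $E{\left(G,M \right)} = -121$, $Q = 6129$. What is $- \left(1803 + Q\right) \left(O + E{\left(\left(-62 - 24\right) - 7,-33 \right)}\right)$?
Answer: $-68905284$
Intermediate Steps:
$O = 8808$ ($O = 8 \left(13 \cdot 6 + 31 \cdot 33\right) = 8 \left(78 + 1023\right) = 8 \cdot 1101 = 8808$)
$- \left(1803 + Q\right) \left(O + E{\left(\left(-62 - 24\right) - 7,-33 \right)}\right) = - \left(1803 + 6129\right) \left(8808 - 121\right) = - 7932 \cdot 8687 = \left(-1\right) 68905284 = -68905284$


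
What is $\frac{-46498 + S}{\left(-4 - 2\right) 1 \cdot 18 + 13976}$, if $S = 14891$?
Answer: $- \frac{31607}{13868} \approx -2.2791$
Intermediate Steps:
$\frac{-46498 + S}{\left(-4 - 2\right) 1 \cdot 18 + 13976} = \frac{-46498 + 14891}{\left(-4 - 2\right) 1 \cdot 18 + 13976} = - \frac{31607}{\left(-6\right) 1 \cdot 18 + 13976} = - \frac{31607}{\left(-6\right) 18 + 13976} = - \frac{31607}{-108 + 13976} = - \frac{31607}{13868}$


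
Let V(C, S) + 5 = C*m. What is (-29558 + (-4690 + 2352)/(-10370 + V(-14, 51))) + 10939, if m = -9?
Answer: -190823793/10249 ≈ -18619.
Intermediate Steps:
V(C, S) = -5 - 9*C (V(C, S) = -5 + C*(-9) = -5 - 9*C)
(-29558 + (-4690 + 2352)/(-10370 + V(-14, 51))) + 10939 = (-29558 + (-4690 + 2352)/(-10370 + (-5 - 9*(-14)))) + 10939 = (-29558 - 2338/(-10370 + (-5 + 126))) + 10939 = (-29558 - 2338/(-10370 + 121)) + 10939 = (-29558 - 2338/(-10249)) + 10939 = (-29558 - 2338*(-1/10249)) + 10939 = (-29558 + 2338/10249) + 10939 = -302937604/10249 + 10939 = -190823793/10249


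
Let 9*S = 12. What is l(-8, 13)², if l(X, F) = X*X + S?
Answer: 38416/9 ≈ 4268.4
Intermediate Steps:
S = 4/3 (S = (⅑)*12 = 4/3 ≈ 1.3333)
l(X, F) = 4/3 + X² (l(X, F) = X*X + 4/3 = X² + 4/3 = 4/3 + X²)
l(-8, 13)² = (4/3 + (-8)²)² = (4/3 + 64)² = (196/3)² = 38416/9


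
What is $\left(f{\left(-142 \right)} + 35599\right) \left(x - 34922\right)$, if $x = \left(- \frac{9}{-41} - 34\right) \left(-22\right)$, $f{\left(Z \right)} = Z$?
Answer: $- \frac{49687028724}{41} \approx -1.2119 \cdot 10^{9}$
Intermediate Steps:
$x = \frac{30470}{41}$ ($x = \left(\left(-9\right) \left(- \frac{1}{41}\right) - 34\right) \left(-22\right) = \left(\frac{9}{41} - 34\right) \left(-22\right) = \left(- \frac{1385}{41}\right) \left(-22\right) = \frac{30470}{41} \approx 743.17$)
$\left(f{\left(-142 \right)} + 35599\right) \left(x - 34922\right) = \left(-142 + 35599\right) \left(\frac{30470}{41} - 34922\right) = 35457 \left(- \frac{1401332}{41}\right) = - \frac{49687028724}{41}$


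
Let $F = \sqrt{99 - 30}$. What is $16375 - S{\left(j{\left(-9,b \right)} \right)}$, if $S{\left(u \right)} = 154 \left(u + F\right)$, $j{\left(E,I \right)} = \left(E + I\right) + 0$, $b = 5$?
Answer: $16991 - 154 \sqrt{69} \approx 15712.0$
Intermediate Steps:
$j{\left(E,I \right)} = E + I$
$F = \sqrt{69} \approx 8.3066$
$S{\left(u \right)} = 154 u + 154 \sqrt{69}$ ($S{\left(u \right)} = 154 \left(u + \sqrt{69}\right) = 154 u + 154 \sqrt{69}$)
$16375 - S{\left(j{\left(-9,b \right)} \right)} = 16375 - \left(154 \left(-9 + 5\right) + 154 \sqrt{69}\right) = 16375 - \left(154 \left(-4\right) + 154 \sqrt{69}\right) = 16375 - \left(-616 + 154 \sqrt{69}\right) = 16375 + \left(616 - 154 \sqrt{69}\right) = 16991 - 154 \sqrt{69}$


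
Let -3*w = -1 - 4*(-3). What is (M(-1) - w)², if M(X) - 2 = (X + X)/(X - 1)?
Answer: 400/9 ≈ 44.444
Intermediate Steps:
M(X) = 2 + 2*X/(-1 + X) (M(X) = 2 + (X + X)/(X - 1) = 2 + (2*X)/(-1 + X) = 2 + 2*X/(-1 + X))
w = -11/3 (w = -(-1 - 4*(-3))/3 = -(-1 + 12)/3 = -⅓*11 = -11/3 ≈ -3.6667)
(M(-1) - w)² = (2*(-1 + 2*(-1))/(-1 - 1) - 1*(-11/3))² = (2*(-1 - 2)/(-2) + 11/3)² = (2*(-½)*(-3) + 11/3)² = (3 + 11/3)² = (20/3)² = 400/9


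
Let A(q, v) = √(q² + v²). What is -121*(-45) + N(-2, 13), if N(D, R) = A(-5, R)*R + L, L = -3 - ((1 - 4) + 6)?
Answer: 5439 + 13*√194 ≈ 5620.1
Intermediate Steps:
L = -6 (L = -3 - (-3 + 6) = -3 - 1*3 = -3 - 3 = -6)
N(D, R) = -6 + R*√(25 + R²) (N(D, R) = √((-5)² + R²)*R - 6 = √(25 + R²)*R - 6 = R*√(25 + R²) - 6 = -6 + R*√(25 + R²))
-121*(-45) + N(-2, 13) = -121*(-45) + (-6 + 13*√(25 + 13²)) = 5445 + (-6 + 13*√(25 + 169)) = 5445 + (-6 + 13*√194) = 5439 + 13*√194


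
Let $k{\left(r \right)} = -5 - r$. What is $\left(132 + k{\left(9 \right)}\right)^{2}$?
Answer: $13924$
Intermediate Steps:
$\left(132 + k{\left(9 \right)}\right)^{2} = \left(132 - 14\right)^{2} = 118^{2} = 13924$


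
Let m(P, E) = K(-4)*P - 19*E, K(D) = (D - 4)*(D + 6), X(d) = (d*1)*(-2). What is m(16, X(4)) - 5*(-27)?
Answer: 31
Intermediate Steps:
X(d) = -2*d (X(d) = d*(-2) = -2*d)
K(D) = (-4 + D)*(6 + D)
m(P, E) = -19*E - 16*P (m(P, E) = (-24 + (-4)² + 2*(-4))*P - 19*E = (-24 + 16 - 8)*P - 19*E = -16*P - 19*E = -19*E - 16*P)
m(16, X(4)) - 5*(-27) = (-(-38)*4 - 16*16) - 5*(-27) = (-19*(-8) - 256) - 1*(-135) = (152 - 256) + 135 = -104 + 135 = 31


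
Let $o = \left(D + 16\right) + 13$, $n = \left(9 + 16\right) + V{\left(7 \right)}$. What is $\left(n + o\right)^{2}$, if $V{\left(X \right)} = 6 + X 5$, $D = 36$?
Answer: $17161$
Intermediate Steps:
$V{\left(X \right)} = 6 + 5 X$
$n = 66$ ($n = \left(9 + 16\right) + \left(6 + 5 \cdot 7\right) = 25 + \left(6 + 35\right) = 25 + 41 = 66$)
$o = 65$ ($o = \left(36 + 16\right) + 13 = 52 + 13 = 65$)
$\left(n + o\right)^{2} = \left(66 + 65\right)^{2} = 131^{2} = 17161$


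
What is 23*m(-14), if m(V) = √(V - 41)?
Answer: 23*I*√55 ≈ 170.57*I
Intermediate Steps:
m(V) = √(-41 + V)
23*m(-14) = 23*√(-41 - 14) = 23*√(-55) = 23*(I*√55) = 23*I*√55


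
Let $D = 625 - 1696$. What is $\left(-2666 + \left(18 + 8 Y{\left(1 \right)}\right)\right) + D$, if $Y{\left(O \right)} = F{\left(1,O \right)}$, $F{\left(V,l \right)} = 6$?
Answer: $-3671$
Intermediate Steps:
$Y{\left(O \right)} = 6$
$D = -1071$
$\left(-2666 + \left(18 + 8 Y{\left(1 \right)}\right)\right) + D = \left(-2666 + \left(18 + 8 \cdot 6\right)\right) - 1071 = \left(-2666 + \left(18 + 48\right)\right) - 1071 = \left(-2666 + 66\right) - 1071 = -2600 - 1071 = -3671$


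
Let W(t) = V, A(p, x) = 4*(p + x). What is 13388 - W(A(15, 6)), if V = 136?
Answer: 13252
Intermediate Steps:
A(p, x) = 4*p + 4*x
W(t) = 136
13388 - W(A(15, 6)) = 13388 - 1*136 = 13388 - 136 = 13252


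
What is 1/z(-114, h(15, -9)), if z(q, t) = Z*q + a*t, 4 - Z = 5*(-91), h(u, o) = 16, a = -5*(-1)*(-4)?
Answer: -1/52646 ≈ -1.8995e-5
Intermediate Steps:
a = -20 (a = 5*(-4) = -20)
Z = 459 (Z = 4 - 5*(-91) = 4 - 1*(-455) = 4 + 455 = 459)
z(q, t) = -20*t + 459*q (z(q, t) = 459*q - 20*t = -20*t + 459*q)
1/z(-114, h(15, -9)) = 1/(-20*16 + 459*(-114)) = 1/(-320 - 52326) = 1/(-52646) = -1/52646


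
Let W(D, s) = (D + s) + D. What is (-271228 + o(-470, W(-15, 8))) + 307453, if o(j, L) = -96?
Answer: 36129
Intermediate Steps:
W(D, s) = s + 2*D
(-271228 + o(-470, W(-15, 8))) + 307453 = (-271228 - 96) + 307453 = -271324 + 307453 = 36129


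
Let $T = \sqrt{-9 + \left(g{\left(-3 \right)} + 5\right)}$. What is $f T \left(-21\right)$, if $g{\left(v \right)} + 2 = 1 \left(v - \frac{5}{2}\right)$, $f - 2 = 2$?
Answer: $- 42 i \sqrt{46} \approx - 284.86 i$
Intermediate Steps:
$f = 4$ ($f = 2 + 2 = 4$)
$g{\left(v \right)} = - \frac{9}{2} + v$ ($g{\left(v \right)} = -2 + 1 \left(v - \frac{5}{2}\right) = -2 + 1 \left(- \frac{5}{2} + v\right) = -2 + \left(- \frac{5}{2} + v\right) = - \frac{9}{2} + v$)
$T = \frac{i \sqrt{46}}{2}$ ($T = \sqrt{-9 + \left(\left(- \frac{9}{2} - 3\right) + 5\right)} = \sqrt{-9 + \left(- \frac{15}{2} + 5\right)} = \sqrt{-9 - \frac{5}{2}} = \sqrt{- \frac{23}{2}} = \frac{i \sqrt{46}}{2} \approx 3.3912 i$)
$f T \left(-21\right) = 4 \frac{i \sqrt{46}}{2} \left(-21\right) = 2 i \sqrt{46} \left(-21\right) = - 42 i \sqrt{46}$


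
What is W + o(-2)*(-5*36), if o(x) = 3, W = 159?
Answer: -381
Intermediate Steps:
W + o(-2)*(-5*36) = 159 + 3*(-5*36) = 159 + 3*(-180) = 159 - 540 = -381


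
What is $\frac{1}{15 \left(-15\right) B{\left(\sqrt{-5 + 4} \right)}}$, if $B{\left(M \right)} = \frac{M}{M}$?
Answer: $- \frac{1}{225} \approx -0.0044444$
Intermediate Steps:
$B{\left(M \right)} = 1$
$\frac{1}{15 \left(-15\right) B{\left(\sqrt{-5 + 4} \right)}} = \frac{1}{15 \left(-15\right) 1} = \frac{1}{\left(-225\right) 1} = \frac{1}{-225} = - \frac{1}{225}$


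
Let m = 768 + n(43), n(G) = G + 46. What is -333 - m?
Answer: -1190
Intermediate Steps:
n(G) = 46 + G
m = 857 (m = 768 + (46 + 43) = 768 + 89 = 857)
-333 - m = -333 - 1*857 = -333 - 857 = -1190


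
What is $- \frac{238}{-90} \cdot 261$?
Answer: $\frac{3451}{5} \approx 690.2$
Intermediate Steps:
$- \frac{238}{-90} \cdot 261 = \left(-238\right) \left(- \frac{1}{90}\right) 261 = \frac{119}{45} \cdot 261 = \frac{3451}{5}$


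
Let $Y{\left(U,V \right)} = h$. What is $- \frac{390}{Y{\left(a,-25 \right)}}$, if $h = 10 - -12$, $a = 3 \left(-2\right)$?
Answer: $- \frac{195}{11} \approx -17.727$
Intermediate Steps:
$a = -6$
$h = 22$ ($h = 10 + 12 = 22$)
$Y{\left(U,V \right)} = 22$
$- \frac{390}{Y{\left(a,-25 \right)}} = - \frac{390}{22} = \left(-390\right) \frac{1}{22} = - \frac{195}{11}$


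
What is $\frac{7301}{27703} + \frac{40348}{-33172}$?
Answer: $- \frac{218892968}{229740979} \approx -0.95278$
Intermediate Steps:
$\frac{7301}{27703} + \frac{40348}{-33172} = 7301 \cdot \frac{1}{27703} + 40348 \left(- \frac{1}{33172}\right) = \frac{7301}{27703} - \frac{10087}{8293} = - \frac{218892968}{229740979}$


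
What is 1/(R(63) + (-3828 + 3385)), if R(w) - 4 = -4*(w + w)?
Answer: -1/943 ≈ -0.0010604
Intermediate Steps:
R(w) = 4 - 8*w (R(w) = 4 - 4*(w + w) = 4 - 8*w)
1/(R(63) + (-3828 + 3385)) = 1/((4 - 8*63) + (-3828 + 3385)) = 1/((4 - 504) - 443) = 1/(-500 - 443) = 1/(-943) = -1/943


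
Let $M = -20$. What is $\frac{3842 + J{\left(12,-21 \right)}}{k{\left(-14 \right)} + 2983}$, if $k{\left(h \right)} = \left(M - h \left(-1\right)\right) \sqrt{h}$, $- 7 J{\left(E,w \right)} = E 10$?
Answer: $\frac{79866842}{62401311} + \frac{910316 i \sqrt{14}}{62401311} \approx 1.2799 + 0.054584 i$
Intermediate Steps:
$J{\left(E,w \right)} = - \frac{10 E}{7}$ ($J{\left(E,w \right)} = - \frac{E 10}{7} = - \frac{10 E}{7}$)
$k{\left(h \right)} = \sqrt{h} \left(-20 + h\right)$ ($k{\left(h \right)} = \left(-20 - h \left(-1\right)\right) \sqrt{h} = \left(-20 - - h\right) \sqrt{h} = \left(-20 + h\right) \sqrt{h} = \sqrt{h} \left(-20 + h\right)$)
$\frac{3842 + J{\left(12,-21 \right)}}{k{\left(-14 \right)} + 2983} = \frac{3842 - \frac{120}{7}}{\sqrt{-14} \left(-20 - 14\right) + 2983} = \frac{3842 - \frac{120}{7}}{i \sqrt{14} \left(-34\right) + 2983} = \frac{26774}{7 \left(- 34 i \sqrt{14} + 2983\right)} = \frac{26774}{7 \left(2983 - 34 i \sqrt{14}\right)}$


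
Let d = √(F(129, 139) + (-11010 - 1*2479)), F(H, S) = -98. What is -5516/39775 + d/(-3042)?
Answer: -5516/39775 - I*√13587/3042 ≈ -0.13868 - 0.038318*I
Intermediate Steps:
d = I*√13587 (d = √(-98 + (-11010 - 1*2479)) = √(-98 + (-11010 - 2479)) = √(-98 - 13489) = √(-13587) = I*√13587 ≈ 116.56*I)
-5516/39775 + d/(-3042) = -5516/39775 + (I*√13587)/(-3042) = -5516*1/39775 + (I*√13587)*(-1/3042) = -5516/39775 - I*√13587/3042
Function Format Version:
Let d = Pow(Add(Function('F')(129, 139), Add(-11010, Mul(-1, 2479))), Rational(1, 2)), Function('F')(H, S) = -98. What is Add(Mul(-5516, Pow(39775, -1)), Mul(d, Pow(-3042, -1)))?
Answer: Add(Rational(-5516, 39775), Mul(Rational(-1, 3042), I, Pow(13587, Rational(1, 2)))) ≈ Add(-0.13868, Mul(-0.038318, I))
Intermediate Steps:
d = Mul(I, Pow(13587, Rational(1, 2))) (d = Pow(Add(-98, Add(-11010, Mul(-1, 2479))), Rational(1, 2)) = Pow(Add(-98, Add(-11010, -2479)), Rational(1, 2)) = Pow(Add(-98, -13489), Rational(1, 2)) = Pow(-13587, Rational(1, 2)) = Mul(I, Pow(13587, Rational(1, 2))) ≈ Mul(116.56, I))
Add(Mul(-5516, Pow(39775, -1)), Mul(d, Pow(-3042, -1))) = Add(Mul(-5516, Pow(39775, -1)), Mul(Mul(I, Pow(13587, Rational(1, 2))), Pow(-3042, -1))) = Add(Mul(-5516, Rational(1, 39775)), Mul(Mul(I, Pow(13587, Rational(1, 2))), Rational(-1, 3042))) = Add(Rational(-5516, 39775), Mul(Rational(-1, 3042), I, Pow(13587, Rational(1, 2))))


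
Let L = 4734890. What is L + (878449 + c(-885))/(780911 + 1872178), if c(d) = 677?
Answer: 4187361818112/884363 ≈ 4.7349e+6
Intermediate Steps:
L + (878449 + c(-885))/(780911 + 1872178) = 4734890 + (878449 + 677)/(780911 + 1872178) = 4734890 + 879126/2653089 = 4734890 + 879126*(1/2653089) = 4734890 + 293042/884363 = 4187361818112/884363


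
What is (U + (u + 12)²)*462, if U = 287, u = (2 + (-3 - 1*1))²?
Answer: 250866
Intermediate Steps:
u = 4 (u = (2 + (-3 - 1))² = (2 - 4)² = (-2)² = 4)
(U + (u + 12)²)*462 = (287 + (4 + 12)²)*462 = (287 + 16²)*462 = (287 + 256)*462 = 543*462 = 250866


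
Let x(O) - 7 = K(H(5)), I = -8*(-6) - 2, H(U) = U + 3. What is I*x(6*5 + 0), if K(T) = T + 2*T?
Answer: 1426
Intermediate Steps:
H(U) = 3 + U
I = 46 (I = 48 - 2 = 46)
K(T) = 3*T
x(O) = 31 (x(O) = 7 + 3*(3 + 5) = 7 + 3*8 = 7 + 24 = 31)
I*x(6*5 + 0) = 46*31 = 1426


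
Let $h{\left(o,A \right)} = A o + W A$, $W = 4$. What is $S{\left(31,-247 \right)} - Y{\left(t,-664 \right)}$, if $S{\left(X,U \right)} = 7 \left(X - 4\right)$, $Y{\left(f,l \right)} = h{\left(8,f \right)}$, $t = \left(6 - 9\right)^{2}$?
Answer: $81$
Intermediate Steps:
$h{\left(o,A \right)} = 4 A + A o$ ($h{\left(o,A \right)} = A o + 4 A = 4 A + A o$)
$t = 9$ ($t = \left(-3\right)^{2} = 9$)
$Y{\left(f,l \right)} = 12 f$ ($Y{\left(f,l \right)} = f \left(4 + 8\right) = f 12 = 12 f$)
$S{\left(X,U \right)} = -28 + 7 X$ ($S{\left(X,U \right)} = 7 \left(X - 4\right) = 7 \left(-4 + X\right) = -28 + 7 X$)
$S{\left(31,-247 \right)} - Y{\left(t,-664 \right)} = \left(-28 + 7 \cdot 31\right) - 12 \cdot 9 = \left(-28 + 217\right) - 108 = 189 - 108 = 81$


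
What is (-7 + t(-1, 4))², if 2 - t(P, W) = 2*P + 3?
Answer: 36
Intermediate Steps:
t(P, W) = -1 - 2*P (t(P, W) = 2 - (2*P + 3) = 2 - (3 + 2*P) = 2 + (-3 - 2*P) = -1 - 2*P)
(-7 + t(-1, 4))² = (-7 + (-1 - 2*(-1)))² = (-7 + (-1 + 2))² = (-7 + 1)² = (-6)² = 36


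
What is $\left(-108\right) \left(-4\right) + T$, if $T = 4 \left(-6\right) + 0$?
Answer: $408$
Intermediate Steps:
$T = -24$ ($T = -24 + 0 = -24$)
$\left(-108\right) \left(-4\right) + T = \left(-108\right) \left(-4\right) - 24 = 432 - 24 = 408$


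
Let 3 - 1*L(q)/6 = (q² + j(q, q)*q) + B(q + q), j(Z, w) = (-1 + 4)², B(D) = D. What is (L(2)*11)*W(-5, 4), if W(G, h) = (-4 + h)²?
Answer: 0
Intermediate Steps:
j(Z, w) = 9 (j(Z, w) = 3² = 9)
L(q) = 18 - 66*q - 6*q² (L(q) = 18 - 6*((q² + 9*q) + (q + q)) = 18 - 6*((q² + 9*q) + 2*q) = 18 - 6*(q² + 11*q) = 18 + (-66*q - 6*q²) = 18 - 66*q - 6*q²)
(L(2)*11)*W(-5, 4) = ((18 - 66*2 - 6*2²)*11)*(-4 + 4)² = ((18 - 132 - 6*4)*11)*0² = ((18 - 132 - 24)*11)*0 = -138*11*0 = -1518*0 = 0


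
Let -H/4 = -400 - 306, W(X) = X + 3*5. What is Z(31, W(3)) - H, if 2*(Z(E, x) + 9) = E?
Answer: -5635/2 ≈ -2817.5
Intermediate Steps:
W(X) = 15 + X (W(X) = X + 15 = 15 + X)
Z(E, x) = -9 + E/2
H = 2824 (H = -4*(-400 - 306) = -4*(-706) = 2824)
Z(31, W(3)) - H = (-9 + (½)*31) - 1*2824 = (-9 + 31/2) - 2824 = 13/2 - 2824 = -5635/2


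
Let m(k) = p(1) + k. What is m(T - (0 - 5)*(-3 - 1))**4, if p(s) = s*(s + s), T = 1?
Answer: 83521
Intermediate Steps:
p(s) = 2*s**2 (p(s) = s*(2*s) = 2*s**2)
m(k) = 2 + k (m(k) = 2*1**2 + k = 2*1 + k = 2 + k)
m(T - (0 - 5)*(-3 - 1))**4 = (2 + (1 - (0 - 5)*(-3 - 1)))**4 = (2 + (1 - (-5)*(-4)))**4 = (2 + (1 - 1*20))**4 = (2 + (1 - 20))**4 = (2 - 19)**4 = (-17)**4 = 83521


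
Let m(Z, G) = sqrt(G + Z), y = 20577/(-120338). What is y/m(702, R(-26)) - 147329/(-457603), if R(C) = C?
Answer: 451545110321/1431742775164 ≈ 0.31538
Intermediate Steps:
y = -20577/120338 (y = 20577*(-1/120338) = -20577/120338 ≈ -0.17099)
y/m(702, R(-26)) - 147329/(-457603) = -20577/(120338*sqrt(-26 + 702)) - 147329/(-457603) = -20577/(120338*(sqrt(676))) - 147329*(-1/457603) = -20577/120338/26 + 147329/457603 = -20577/120338*1/26 + 147329/457603 = -20577/3128788 + 147329/457603 = 451545110321/1431742775164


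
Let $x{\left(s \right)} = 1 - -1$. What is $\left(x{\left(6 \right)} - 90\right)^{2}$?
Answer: $7744$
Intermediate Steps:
$x{\left(s \right)} = 2$ ($x{\left(s \right)} = 1 + 1 = 2$)
$\left(x{\left(6 \right)} - 90\right)^{2} = \left(2 - 90\right)^{2} = \left(-88\right)^{2} = 7744$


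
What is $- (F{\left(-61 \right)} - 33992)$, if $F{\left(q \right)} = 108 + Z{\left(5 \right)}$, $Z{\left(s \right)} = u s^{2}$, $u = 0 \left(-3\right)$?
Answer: $33884$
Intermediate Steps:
$u = 0$
$Z{\left(s \right)} = 0$ ($Z{\left(s \right)} = 0 s^{2} = 0$)
$F{\left(q \right)} = 108$ ($F{\left(q \right)} = 108 + 0 = 108$)
$- (F{\left(-61 \right)} - 33992) = - (108 - 33992) = \left(-1\right) \left(-33884\right) = 33884$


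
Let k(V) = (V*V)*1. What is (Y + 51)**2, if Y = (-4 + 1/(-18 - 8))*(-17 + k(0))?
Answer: 9678321/676 ≈ 14317.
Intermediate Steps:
k(V) = V**2 (k(V) = V**2*1 = V**2)
Y = 1785/26 (Y = (-4 + 1/(-18 - 8))*(-17 + 0**2) = (-4 + 1/(-26))*(-17 + 0) = (-4 - 1/26)*(-17) = -105/26*(-17) = 1785/26 ≈ 68.654)
(Y + 51)**2 = (1785/26 + 51)**2 = (3111/26)**2 = 9678321/676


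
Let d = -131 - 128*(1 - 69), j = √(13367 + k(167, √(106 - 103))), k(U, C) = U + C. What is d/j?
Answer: 8573/√(13534 + √3) ≈ 73.687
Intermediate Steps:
k(U, C) = C + U
j = √(13534 + √3) (j = √(13367 + (√(106 - 103) + 167)) = √(13367 + (√3 + 167)) = √(13367 + (167 + √3)) = √(13534 + √3) ≈ 116.34)
d = 8573 (d = -131 - 128*(-68) = -131 + 8704 = 8573)
d/j = 8573/(√(13534 + √3)) = 8573/√(13534 + √3)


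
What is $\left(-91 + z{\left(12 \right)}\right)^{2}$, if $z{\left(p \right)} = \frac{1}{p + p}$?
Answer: $\frac{4765489}{576} \approx 8273.4$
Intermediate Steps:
$z{\left(p \right)} = \frac{1}{2 p}$
$\left(-91 + z{\left(12 \right)}\right)^{2} = \left(-91 + \frac{1}{2 \cdot 12}\right)^{2} = \left(-91 + \frac{1}{2} \cdot \frac{1}{12}\right)^{2} = \left(-91 + \frac{1}{24}\right)^{2} = \left(- \frac{2183}{24}\right)^{2} = \frac{4765489}{576}$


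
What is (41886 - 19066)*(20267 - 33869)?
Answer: -310397640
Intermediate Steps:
(41886 - 19066)*(20267 - 33869) = 22820*(-13602) = -310397640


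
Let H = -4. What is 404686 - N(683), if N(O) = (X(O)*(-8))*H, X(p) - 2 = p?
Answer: 382766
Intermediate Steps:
X(p) = 2 + p
N(O) = 64 + 32*O (N(O) = ((2 + O)*(-8))*(-4) = (-16 - 8*O)*(-4) = 64 + 32*O)
404686 - N(683) = 404686 - (64 + 32*683) = 404686 - (64 + 21856) = 404686 - 1*21920 = 404686 - 21920 = 382766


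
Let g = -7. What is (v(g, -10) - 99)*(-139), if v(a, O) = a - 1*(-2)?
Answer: 14456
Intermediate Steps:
v(a, O) = 2 + a (v(a, O) = a + 2 = 2 + a)
(v(g, -10) - 99)*(-139) = ((2 - 7) - 99)*(-139) = (-5 - 99)*(-139) = -104*(-139) = 14456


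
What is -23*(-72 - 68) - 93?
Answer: 3127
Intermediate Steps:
-23*(-72 - 68) - 93 = -23*(-140) - 93 = 3220 - 93 = 3127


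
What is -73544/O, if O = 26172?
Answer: -18386/6543 ≈ -2.8100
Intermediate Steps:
-73544/O = -73544/26172 = -73544*1/26172 = -18386/6543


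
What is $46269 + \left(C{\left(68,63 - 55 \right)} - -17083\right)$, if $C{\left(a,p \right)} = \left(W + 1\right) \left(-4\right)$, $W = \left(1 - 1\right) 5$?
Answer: $63348$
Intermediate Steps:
$W = 0$ ($W = 0 \cdot 5 = 0$)
$C{\left(a,p \right)} = -4$ ($C{\left(a,p \right)} = \left(0 + 1\right) \left(-4\right) = 1 \left(-4\right) = -4$)
$46269 + \left(C{\left(68,63 - 55 \right)} - -17083\right) = 46269 - -17079 = 46269 + \left(-4 + 17083\right) = 46269 + 17079 = 63348$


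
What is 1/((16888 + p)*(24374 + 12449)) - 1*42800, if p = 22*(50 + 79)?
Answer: -31088657314399/726370498 ≈ -42800.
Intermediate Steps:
p = 2838 (p = 22*129 = 2838)
1/((16888 + p)*(24374 + 12449)) - 1*42800 = 1/((16888 + 2838)*(24374 + 12449)) - 1*42800 = 1/(19726*36823) - 42800 = 1/726370498 - 42800 = -31088657314399/726370498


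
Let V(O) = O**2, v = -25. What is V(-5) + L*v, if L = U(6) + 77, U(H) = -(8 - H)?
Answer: -1850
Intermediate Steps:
U(H) = -8 + H
L = 75 (L = (-8 + 6) + 77 = -2 + 77 = 75)
V(-5) + L*v = (-5)**2 + 75*(-25) = 25 - 1875 = -1850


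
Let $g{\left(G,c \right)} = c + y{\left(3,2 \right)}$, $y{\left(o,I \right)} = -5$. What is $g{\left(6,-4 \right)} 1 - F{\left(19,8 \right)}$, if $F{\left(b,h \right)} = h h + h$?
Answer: $-81$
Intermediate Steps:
$F{\left(b,h \right)} = h + h^{2}$ ($F{\left(b,h \right)} = h^{2} + h = h + h^{2}$)
$g{\left(G,c \right)} = -5 + c$ ($g{\left(G,c \right)} = c - 5 = -5 + c$)
$g{\left(6,-4 \right)} 1 - F{\left(19,8 \right)} = \left(-5 - 4\right) 1 - 8 \left(1 + 8\right) = \left(-9\right) 1 - 8 \cdot 9 = -9 - 72 = -81$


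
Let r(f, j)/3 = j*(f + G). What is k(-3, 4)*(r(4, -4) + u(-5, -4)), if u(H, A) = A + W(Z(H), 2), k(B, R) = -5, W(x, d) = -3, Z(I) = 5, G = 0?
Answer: 275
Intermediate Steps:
r(f, j) = 3*f*j (r(f, j) = 3*(j*(f + 0)) = 3*(j*f) = 3*(f*j) = 3*f*j)
u(H, A) = -3 + A (u(H, A) = A - 3 = -3 + A)
k(-3, 4)*(r(4, -4) + u(-5, -4)) = -5*(3*4*(-4) + (-3 - 4)) = -5*(-48 - 7) = -5*(-55) = 275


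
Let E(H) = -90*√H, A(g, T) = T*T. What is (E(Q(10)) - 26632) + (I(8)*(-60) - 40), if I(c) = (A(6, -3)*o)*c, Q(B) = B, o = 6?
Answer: -52592 - 90*√10 ≈ -52877.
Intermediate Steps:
A(g, T) = T²
I(c) = 54*c (I(c) = ((-3)²*6)*c = (9*6)*c = 54*c)
(E(Q(10)) - 26632) + (I(8)*(-60) - 40) = (-90*√10 - 26632) + ((54*8)*(-60) - 40) = (-26632 - 90*√10) + (432*(-60) - 40) = (-26632 - 90*√10) + (-25920 - 40) = (-26632 - 90*√10) - 25960 = -52592 - 90*√10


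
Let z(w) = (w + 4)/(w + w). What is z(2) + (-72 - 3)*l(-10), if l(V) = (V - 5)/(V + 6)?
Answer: -1119/4 ≈ -279.75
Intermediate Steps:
z(w) = (4 + w)/(2*w) (z(w) = (4 + w)/((2*w)) = (4 + w)*(1/(2*w)) = (4 + w)/(2*w))
l(V) = (-5 + V)/(6 + V)
z(2) + (-72 - 3)*l(-10) = (½)*(4 + 2)/2 + (-72 - 3)*((-5 - 10)/(6 - 10)) = (½)*(½)*6 - 75*(-15)/(-4) = 3/2 - (-75)*(-15)/4 = 3/2 - 75*15/4 = 3/2 - 1125/4 = -1119/4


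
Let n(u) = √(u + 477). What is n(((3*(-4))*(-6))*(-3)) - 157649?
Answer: -157649 + 3*√29 ≈ -1.5763e+5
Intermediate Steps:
n(u) = √(477 + u)
n(((3*(-4))*(-6))*(-3)) - 157649 = √(477 + ((3*(-4))*(-6))*(-3)) - 157649 = √(477 - 12*(-6)*(-3)) - 157649 = √(477 + 72*(-3)) - 157649 = √(477 - 216) - 157649 = √261 - 157649 = 3*√29 - 157649 = -157649 + 3*√29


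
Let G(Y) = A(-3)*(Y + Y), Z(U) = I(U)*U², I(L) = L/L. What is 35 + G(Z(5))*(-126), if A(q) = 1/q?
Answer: 2135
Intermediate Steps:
I(L) = 1
Z(U) = U² (Z(U) = 1*U² = U²)
G(Y) = -2*Y/3 (G(Y) = (Y + Y)/(-3) = -2*Y/3)
35 + G(Z(5))*(-126) = 35 - ⅔*5²*(-126) = 35 - ⅔*25*(-126) = 35 - 50/3*(-126) = 35 + 2100 = 2135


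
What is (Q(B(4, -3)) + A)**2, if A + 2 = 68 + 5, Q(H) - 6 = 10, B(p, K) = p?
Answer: 7569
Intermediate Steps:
Q(H) = 16 (Q(H) = 6 + 10 = 16)
A = 71 (A = -2 + (68 + 5) = -2 + 73 = 71)
(Q(B(4, -3)) + A)**2 = (16 + 71)**2 = 87**2 = 7569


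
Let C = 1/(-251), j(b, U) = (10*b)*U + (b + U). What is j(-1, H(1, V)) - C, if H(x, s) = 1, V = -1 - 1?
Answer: -2509/251 ≈ -9.9960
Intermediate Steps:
V = -2
j(b, U) = U + b + 10*U*b (j(b, U) = 10*U*b + (U + b) = U + b + 10*U*b)
C = -1/251 ≈ -0.0039841
j(-1, H(1, V)) - C = (1 - 1 + 10*1*(-1)) - 1*(-1/251) = (1 - 1 - 10) + 1/251 = -10 + 1/251 = -2509/251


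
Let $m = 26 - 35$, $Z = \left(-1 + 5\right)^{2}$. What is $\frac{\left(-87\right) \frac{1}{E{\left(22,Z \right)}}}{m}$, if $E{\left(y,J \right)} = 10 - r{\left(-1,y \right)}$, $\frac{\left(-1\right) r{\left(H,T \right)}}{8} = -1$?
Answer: $\frac{29}{6} \approx 4.8333$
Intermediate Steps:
$Z = 16$ ($Z = 4^{2} = 16$)
$r{\left(H,T \right)} = 8$ ($r{\left(H,T \right)} = \left(-8\right) \left(-1\right) = 8$)
$E{\left(y,J \right)} = 2$ ($E{\left(y,J \right)} = 10 - 8 = 2$)
$m = -9$
$\frac{\left(-87\right) \frac{1}{E{\left(22,Z \right)}}}{m} = \frac{\left(-87\right) \frac{1}{2}}{-9} = \left(-87\right) \frac{1}{2} \left(- \frac{1}{9}\right) = \left(- \frac{87}{2}\right) \left(- \frac{1}{9}\right) = \frac{29}{6}$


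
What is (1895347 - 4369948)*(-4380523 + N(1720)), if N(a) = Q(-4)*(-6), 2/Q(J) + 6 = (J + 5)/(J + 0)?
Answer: 271001046127227/25 ≈ 1.0840e+13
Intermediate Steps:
Q(J) = 2/(-6 + (5 + J)/J) (Q(J) = 2/(-6 + (J + 5)/(J + 0)) = 2/(-6 + (5 + J)/J))
N(a) = 48/25 (N(a) = -2*(-4)/(-5 + 5*(-4))*(-6) = -2*(-4)/(-5 - 20)*(-6) = -2*(-4)/(-25)*(-6) = -2*(-4)*(-1/25)*(-6) = -8/25*(-6) = 48/25)
(1895347 - 4369948)*(-4380523 + N(1720)) = (1895347 - 4369948)*(-4380523 + 48/25) = -2474601*(-109513027/25) = 271001046127227/25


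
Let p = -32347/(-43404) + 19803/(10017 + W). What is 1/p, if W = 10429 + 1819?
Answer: 966390060/1579735367 ≈ 0.61174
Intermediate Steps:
W = 12248
p = 1579735367/966390060 (p = -32347/(-43404) + 19803/(10017 + 12248) = -32347*(-1/43404) + 19803/22265 = 32347/43404 + 19803*(1/22265) = 32347/43404 + 19803/22265 = 1579735367/966390060 ≈ 1.6347)
1/p = 1/(1579735367/966390060) = 966390060/1579735367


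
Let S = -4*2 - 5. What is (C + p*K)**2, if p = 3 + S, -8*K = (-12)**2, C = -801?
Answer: 385641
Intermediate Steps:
K = -18 (K = -1/8*(-12)**2 = -1/8*144 = -18)
S = -13 (S = -8 - 5 = -13)
p = -10 (p = 3 - 13 = -10)
(C + p*K)**2 = (-801 - 10*(-18))**2 = (-801 + 180)**2 = (-621)**2 = 385641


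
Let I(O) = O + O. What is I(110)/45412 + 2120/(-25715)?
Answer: -4530807/58388479 ≈ -0.077598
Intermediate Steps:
I(O) = 2*O
I(110)/45412 + 2120/(-25715) = (2*110)/45412 + 2120/(-25715) = 220*(1/45412) + 2120*(-1/25715) = 55/11353 - 424/5143 = -4530807/58388479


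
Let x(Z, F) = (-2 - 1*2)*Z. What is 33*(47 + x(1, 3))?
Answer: 1419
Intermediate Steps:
x(Z, F) = -4*Z (x(Z, F) = (-2 - 2)*Z = -4*Z)
33*(47 + x(1, 3)) = 33*(47 - 4*1) = 33*(47 - 4) = 33*43 = 1419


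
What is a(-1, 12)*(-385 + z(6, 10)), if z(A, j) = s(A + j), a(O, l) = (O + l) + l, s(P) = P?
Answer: -8487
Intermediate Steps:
a(O, l) = O + 2*l
z(A, j) = A + j
a(-1, 12)*(-385 + z(6, 10)) = (-1 + 2*12)*(-385 + (6 + 10)) = (-1 + 24)*(-385 + 16) = 23*(-369) = -8487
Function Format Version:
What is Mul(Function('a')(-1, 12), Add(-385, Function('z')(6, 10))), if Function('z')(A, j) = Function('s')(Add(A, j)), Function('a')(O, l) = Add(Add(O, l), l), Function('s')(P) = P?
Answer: -8487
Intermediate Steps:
Function('a')(O, l) = Add(O, Mul(2, l))
Function('z')(A, j) = Add(A, j)
Mul(Function('a')(-1, 12), Add(-385, Function('z')(6, 10))) = Mul(Add(-1, Mul(2, 12)), Add(-385, Add(6, 10))) = Mul(Add(-1, 24), Add(-385, 16)) = Mul(23, -369) = -8487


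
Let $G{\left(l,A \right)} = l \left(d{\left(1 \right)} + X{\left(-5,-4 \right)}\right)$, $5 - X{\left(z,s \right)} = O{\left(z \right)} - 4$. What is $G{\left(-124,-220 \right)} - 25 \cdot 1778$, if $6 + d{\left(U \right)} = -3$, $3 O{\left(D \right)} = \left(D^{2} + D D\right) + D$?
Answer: $-42590$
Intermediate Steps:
$O{\left(D \right)} = \frac{D}{3} + \frac{2 D^{2}}{3}$ ($O{\left(D \right)} = \frac{\left(D^{2} + D D\right) + D}{3} = \frac{\left(D^{2} + D^{2}\right) + D}{3} = \frac{2 D^{2} + D}{3} = \frac{D + 2 D^{2}}{3} = \frac{D}{3} + \frac{2 D^{2}}{3}$)
$d{\left(U \right)} = -9$ ($d{\left(U \right)} = -6 - 3 = -9$)
$X{\left(z,s \right)} = 9 - \frac{z \left(1 + 2 z\right)}{3}$ ($X{\left(z,s \right)} = 5 - \left(\frac{z \left(1 + 2 z\right)}{3} - 4\right) = 5 - \left(-4 + \frac{z \left(1 + 2 z\right)}{3}\right) = 9 - \frac{z \left(1 + 2 z\right)}{3}$)
$G{\left(l,A \right)} = - 15 l$ ($G{\left(l,A \right)} = l \left(-9 + \left(9 - - \frac{5 \left(1 + 2 \left(-5\right)\right)}{3}\right)\right) = l \left(-9 + \left(9 - - \frac{5 \left(1 - 10\right)}{3}\right)\right) = l \left(-9 + \left(9 - \left(- \frac{5}{3}\right) \left(-9\right)\right)\right) = l \left(-9 + \left(9 - 15\right)\right) = l \left(-9 - 6\right) = l \left(-15\right) = - 15 l$)
$G{\left(-124,-220 \right)} - 25 \cdot 1778 = \left(-15\right) \left(-124\right) - 25 \cdot 1778 = 1860 - 44450 = -42590$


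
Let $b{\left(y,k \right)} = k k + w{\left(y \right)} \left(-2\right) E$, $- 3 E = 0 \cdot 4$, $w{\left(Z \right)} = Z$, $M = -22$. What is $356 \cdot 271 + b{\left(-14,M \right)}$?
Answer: $96960$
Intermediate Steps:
$E = 0$ ($E = - \frac{0 \cdot 4}{3} = \left(- \frac{1}{3}\right) 0 = 0$)
$b{\left(y,k \right)} = k^{2}$ ($b{\left(y,k \right)} = k k + y \left(-2\right) 0 = k^{2} + - 2 y 0 = k^{2} + 0 = k^{2}$)
$356 \cdot 271 + b{\left(-14,M \right)} = 356 \cdot 271 + \left(-22\right)^{2} = 96476 + 484 = 96960$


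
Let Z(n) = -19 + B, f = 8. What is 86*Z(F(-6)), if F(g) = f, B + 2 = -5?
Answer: -2236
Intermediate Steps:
B = -7 (B = -2 - 5 = -7)
F(g) = 8
Z(n) = -26 (Z(n) = -19 - 7 = -26)
86*Z(F(-6)) = 86*(-26) = -2236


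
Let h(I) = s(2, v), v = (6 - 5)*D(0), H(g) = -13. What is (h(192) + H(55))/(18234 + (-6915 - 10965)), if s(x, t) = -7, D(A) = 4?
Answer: -10/177 ≈ -0.056497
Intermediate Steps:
v = 4 (v = (6 - 5)*4 = 1*4 = 4)
h(I) = -7
(h(192) + H(55))/(18234 + (-6915 - 10965)) = (-7 - 13)/(18234 + (-6915 - 10965)) = -20/(18234 - 17880) = -20/354 = -20*1/354 = -10/177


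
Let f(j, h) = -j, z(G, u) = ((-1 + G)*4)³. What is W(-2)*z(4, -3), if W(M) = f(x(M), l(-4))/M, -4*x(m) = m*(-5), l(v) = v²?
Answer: -2160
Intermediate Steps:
z(G, u) = (-4 + 4*G)³
x(m) = 5*m/4 (x(m) = -m*(-5)/4 = -(-5)*m/4 = 5*m/4)
W(M) = -5/4 (W(M) = (-5*M/4)/M = -5/4)
W(-2)*z(4, -3) = -80*(-1 + 4)³ = -80*3³ = -80*27 = -5/4*1728 = -2160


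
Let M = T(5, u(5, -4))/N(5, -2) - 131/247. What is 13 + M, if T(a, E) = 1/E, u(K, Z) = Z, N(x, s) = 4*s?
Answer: 98807/7904 ≈ 12.501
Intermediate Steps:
M = -3945/7904 (M = 1/((-4)*((4*(-2)))) - 131/247 = -1/4/(-8) - 131*1/247 = -1/4*(-1/8) - 131/247 = 1/32 - 131/247 = -3945/7904 ≈ -0.49911)
13 + M = 13 - 3945/7904 = 98807/7904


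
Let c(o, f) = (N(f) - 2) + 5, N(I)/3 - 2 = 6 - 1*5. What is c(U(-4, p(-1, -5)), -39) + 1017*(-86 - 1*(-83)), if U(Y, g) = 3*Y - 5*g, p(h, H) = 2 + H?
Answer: -3039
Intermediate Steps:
N(I) = 9 (N(I) = 6 + 3*(6 - 1*5) = 6 + 3*(6 - 5) = 6 + 3*1 = 6 + 3 = 9)
U(Y, g) = -5*g + 3*Y
c(o, f) = 12 (c(o, f) = (9 - 2) + 5 = 7 + 5 = 12)
c(U(-4, p(-1, -5)), -39) + 1017*(-86 - 1*(-83)) = 12 + 1017*(-86 - 1*(-83)) = 12 + 1017*(-86 + 83) = 12 + 1017*(-3) = 12 - 3051 = -3039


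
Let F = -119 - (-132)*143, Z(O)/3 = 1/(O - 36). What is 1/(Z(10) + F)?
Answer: 26/487679 ≈ 5.3314e-5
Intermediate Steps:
Z(O) = 3/(-36 + O) (Z(O) = 3/(O - 36) = 3/(-36 + O))
F = 18757 (F = -119 - 132*(-143) = -119 + 18876 = 18757)
1/(Z(10) + F) = 1/(3/(-36 + 10) + 18757) = 1/(3/(-26) + 18757) = 1/(3*(-1/26) + 18757) = 1/(-3/26 + 18757) = 1/(487679/26) = 26/487679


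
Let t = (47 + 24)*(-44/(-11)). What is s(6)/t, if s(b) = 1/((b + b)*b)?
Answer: 1/20448 ≈ 4.8905e-5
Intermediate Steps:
s(b) = 1/(2*b²) (s(b) = 1/(((2*b))*b) = (1/(2*b))/b = 1/(2*b²))
t = 284 (t = 71*(-44*(-1/11)) = 71*4 = 284)
s(6)/t = ((½)/6²)/284 = ((½)*(1/36))*(1/284) = (1/72)*(1/284) = 1/20448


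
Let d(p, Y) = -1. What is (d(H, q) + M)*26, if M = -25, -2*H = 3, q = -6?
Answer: -676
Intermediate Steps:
H = -3/2 (H = -½*3 = -3/2 ≈ -1.5000)
(d(H, q) + M)*26 = (-1 - 25)*26 = -26*26 = -676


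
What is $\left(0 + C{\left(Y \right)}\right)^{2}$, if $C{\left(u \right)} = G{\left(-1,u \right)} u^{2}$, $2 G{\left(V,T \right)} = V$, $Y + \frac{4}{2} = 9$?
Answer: $\frac{2401}{4} \approx 600.25$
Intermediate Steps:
$Y = 7$ ($Y = -2 + 9 = 7$)
$G{\left(V,T \right)} = \frac{V}{2}$
$C{\left(u \right)} = - \frac{u^{2}}{2}$ ($C{\left(u \right)} = \frac{1}{2} \left(-1\right) u^{2} = - \frac{u^{2}}{2}$)
$\left(0 + C{\left(Y \right)}\right)^{2} = \left(0 - \frac{7^{2}}{2}\right)^{2} = \left(0 - \frac{49}{2}\right)^{2} = \left(- \frac{49}{2}\right)^{2} = \frac{2401}{4}$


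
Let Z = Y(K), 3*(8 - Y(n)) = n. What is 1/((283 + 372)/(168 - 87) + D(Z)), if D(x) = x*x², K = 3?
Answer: 81/28438 ≈ 0.0028483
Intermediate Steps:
Y(n) = 8 - n/3
Z = 7 (Z = 8 - ⅓*3 = 8 - 1 = 7)
D(x) = x³
1/((283 + 372)/(168 - 87) + D(Z)) = 1/((283 + 372)/(168 - 87) + 7³) = 1/(655/81 + 343) = 1/(28438/81) = 81/28438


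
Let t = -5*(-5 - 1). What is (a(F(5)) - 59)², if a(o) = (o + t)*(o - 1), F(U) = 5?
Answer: 6561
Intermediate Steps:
t = 30 (t = -5*(-6) = 30)
a(o) = (-1 + o)*(30 + o) (a(o) = (o + 30)*(o - 1) = (30 + o)*(-1 + o) = (-1 + o)*(30 + o))
(a(F(5)) - 59)² = ((-30 + 5² + 29*5) - 59)² = ((-30 + 25 + 145) - 59)² = (140 - 59)² = 81² = 6561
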